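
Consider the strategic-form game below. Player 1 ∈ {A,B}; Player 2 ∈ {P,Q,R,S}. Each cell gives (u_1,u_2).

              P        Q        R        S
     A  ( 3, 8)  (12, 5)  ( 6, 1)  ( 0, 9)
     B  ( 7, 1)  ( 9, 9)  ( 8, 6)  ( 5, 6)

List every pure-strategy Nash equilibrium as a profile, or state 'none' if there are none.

No pure NE.

(A,P): not NE [P1→B gives 7>3; P2→S gives 9>8]
(A,Q): not NE [P2→S gives 9>5]
(A,R): not NE [P1→B gives 8>6; P2→S gives 9>1]
(A,S): not NE [P1→B gives 5>0]
(B,P): not NE [P2→Q gives 9>1]
(B,Q): not NE [P1→A gives 12>9]
(B,R): not NE [P2→Q gives 9>6]
(B,S): not NE [P2→Q gives 9>6]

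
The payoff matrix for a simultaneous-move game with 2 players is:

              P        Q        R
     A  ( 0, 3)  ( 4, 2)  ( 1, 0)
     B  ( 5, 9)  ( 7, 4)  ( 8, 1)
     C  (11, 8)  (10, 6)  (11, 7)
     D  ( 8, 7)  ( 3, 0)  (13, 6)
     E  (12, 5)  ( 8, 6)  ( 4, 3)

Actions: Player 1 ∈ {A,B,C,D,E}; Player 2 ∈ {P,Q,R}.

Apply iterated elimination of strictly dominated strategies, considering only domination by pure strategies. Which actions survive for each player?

P1 drop A (B beats it: P:5>0 Q:7>4 R:8>1)
P1 drop B (C beats it: P:11>5 Q:10>7 R:11>8)
P2 drop R (P beats it: C:8>7 D:7>6 E:5>3)
P1 drop D (C beats it: P:11>8 Q:10>3)
P1→{C,E} P2→{P,Q}

Remaining: P1:{C,E} P2:{P,Q}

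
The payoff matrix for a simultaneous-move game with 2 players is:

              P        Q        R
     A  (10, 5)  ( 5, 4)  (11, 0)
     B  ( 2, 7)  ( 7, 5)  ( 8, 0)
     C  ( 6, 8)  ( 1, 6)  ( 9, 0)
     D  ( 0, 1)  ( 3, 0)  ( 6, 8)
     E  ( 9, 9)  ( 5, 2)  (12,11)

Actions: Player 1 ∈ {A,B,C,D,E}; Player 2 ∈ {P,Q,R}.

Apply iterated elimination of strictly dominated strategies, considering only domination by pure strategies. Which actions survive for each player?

P1 drop C (A beats it: P:10>6 Q:5>1 R:11>9)
P1 drop D (A beats it: P:10>0 Q:5>3 R:11>6)
P2 drop Q (P beats it: A:5>4 B:7>5 E:9>2)
P1 drop B (A beats it: P:10>2 R:11>8)
P1→{A,E} P2→{P,R}

Remaining: P1:{A,E} P2:{P,R}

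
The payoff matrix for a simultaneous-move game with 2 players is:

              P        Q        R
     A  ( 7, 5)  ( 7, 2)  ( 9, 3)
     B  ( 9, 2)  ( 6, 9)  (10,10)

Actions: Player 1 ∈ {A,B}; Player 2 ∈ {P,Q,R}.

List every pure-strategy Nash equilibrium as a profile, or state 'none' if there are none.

(A,P): not NE [P1→B gives 9>7]
(A,Q): not NE [P2→P gives 5>2]
(A,R): not NE [P1→B gives 10>9; P2→P gives 5>3]
(B,P): not NE [P2→R gives 10>2]
(B,Q): not NE [P1→A gives 7>6; P2→R gives 10>9]
(B,R): NE

PSNE = {(B,R)}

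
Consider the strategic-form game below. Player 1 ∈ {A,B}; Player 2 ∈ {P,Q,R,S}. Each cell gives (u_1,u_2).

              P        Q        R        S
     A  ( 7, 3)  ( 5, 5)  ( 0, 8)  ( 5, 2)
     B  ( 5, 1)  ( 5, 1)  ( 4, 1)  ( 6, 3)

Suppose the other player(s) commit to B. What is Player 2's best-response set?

argmax u_2 = {S}

u_2(P vs B) = 1
u_2(Q vs B) = 1
u_2(R vs B) = 1
u_2(S vs B) = 3
max payoff 3 at {S}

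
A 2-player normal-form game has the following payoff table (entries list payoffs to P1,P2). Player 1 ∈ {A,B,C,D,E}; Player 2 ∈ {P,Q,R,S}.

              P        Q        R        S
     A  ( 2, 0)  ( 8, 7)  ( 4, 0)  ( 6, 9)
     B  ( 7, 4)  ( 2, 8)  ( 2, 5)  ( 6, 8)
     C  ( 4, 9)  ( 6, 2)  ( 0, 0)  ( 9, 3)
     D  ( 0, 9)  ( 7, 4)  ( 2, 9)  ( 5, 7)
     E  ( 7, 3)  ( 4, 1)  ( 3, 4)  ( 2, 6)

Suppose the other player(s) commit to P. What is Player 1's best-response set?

P1 best: {B,E}

u_1(A vs P) = 2
u_1(B vs P) = 7
u_1(C vs P) = 4
u_1(D vs P) = 0
u_1(E vs P) = 7
max payoff 7 at {B,E}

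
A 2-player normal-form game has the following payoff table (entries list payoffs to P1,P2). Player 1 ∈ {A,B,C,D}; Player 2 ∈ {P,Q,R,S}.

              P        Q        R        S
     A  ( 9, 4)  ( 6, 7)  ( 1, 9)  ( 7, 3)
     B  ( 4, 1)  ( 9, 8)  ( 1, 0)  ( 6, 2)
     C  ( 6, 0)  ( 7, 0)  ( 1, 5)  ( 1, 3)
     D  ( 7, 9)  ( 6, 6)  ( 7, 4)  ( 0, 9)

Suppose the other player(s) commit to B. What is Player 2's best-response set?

u_2(P vs B) = 1
u_2(Q vs B) = 8
u_2(R vs B) = 0
u_2(S vs B) = 2
max payoff 8 at {Q}

argmax u_2 = {Q}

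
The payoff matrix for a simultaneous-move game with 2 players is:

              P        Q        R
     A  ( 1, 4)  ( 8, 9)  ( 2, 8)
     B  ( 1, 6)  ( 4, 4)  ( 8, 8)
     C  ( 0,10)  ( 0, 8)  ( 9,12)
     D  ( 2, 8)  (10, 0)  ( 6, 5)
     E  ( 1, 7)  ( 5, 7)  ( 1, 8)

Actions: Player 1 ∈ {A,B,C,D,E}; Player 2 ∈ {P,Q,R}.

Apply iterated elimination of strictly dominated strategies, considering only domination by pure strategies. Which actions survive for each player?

P1 drop A (D beats it: P:2>1 Q:10>8 R:6>2)
P1 drop E (D beats it: P:2>1 Q:10>5 R:6>1)
P2 drop Q (P beats it: B:6>4 C:10>8 D:8>0)
P1→{B,C,D} P2→{P,R}

IESDS → P1:{B,C,D} P2:{P,R}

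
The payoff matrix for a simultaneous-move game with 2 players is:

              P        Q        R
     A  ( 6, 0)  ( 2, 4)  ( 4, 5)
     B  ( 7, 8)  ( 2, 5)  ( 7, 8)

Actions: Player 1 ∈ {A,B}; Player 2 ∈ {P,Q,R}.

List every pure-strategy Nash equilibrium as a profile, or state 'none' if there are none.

NE set: (B,P), (B,R)

(A,P): not NE [P1→B gives 7>6; P2→R gives 5>0]
(A,Q): not NE [P2→R gives 5>4]
(A,R): not NE [P1→B gives 7>4]
(B,P): NE
(B,Q): not NE [P2→R gives 8>5]
(B,R): NE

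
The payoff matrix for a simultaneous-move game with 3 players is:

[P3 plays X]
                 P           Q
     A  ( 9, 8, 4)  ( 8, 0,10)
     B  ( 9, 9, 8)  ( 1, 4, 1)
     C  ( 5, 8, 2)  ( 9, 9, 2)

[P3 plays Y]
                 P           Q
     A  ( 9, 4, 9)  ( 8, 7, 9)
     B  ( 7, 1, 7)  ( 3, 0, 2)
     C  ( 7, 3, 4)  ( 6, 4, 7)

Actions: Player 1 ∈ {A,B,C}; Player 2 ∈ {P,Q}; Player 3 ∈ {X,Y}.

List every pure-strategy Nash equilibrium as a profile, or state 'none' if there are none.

(A,P,X): not NE [P3→Y gives 9>4]
(A,P,Y): not NE [P2→Q gives 7>4]
(A,Q,X): not NE [P1→C gives 9>8; P2→P gives 8>0]
(A,Q,Y): not NE [P3→X gives 10>9]
(B,P,X): NE
(B,P,Y): not NE [P1→A gives 9>7; P3→X gives 8>7]
(B,Q,X): not NE [P1→C gives 9>1; P2→P gives 9>4; P3→Y gives 2>1]
(B,Q,Y): not NE [P1→A gives 8>3; P2→P gives 1>0]
(C,P,X): not NE [P1→B gives 9>5; P2→Q gives 9>8; P3→Y gives 4>2]
(C,P,Y): not NE [P1→A gives 9>7; P2→Q gives 4>3]
(C,Q,X): not NE [P3→Y gives 7>2]
(C,Q,Y): not NE [P1→A gives 8>6]

NE set: (B,P,X)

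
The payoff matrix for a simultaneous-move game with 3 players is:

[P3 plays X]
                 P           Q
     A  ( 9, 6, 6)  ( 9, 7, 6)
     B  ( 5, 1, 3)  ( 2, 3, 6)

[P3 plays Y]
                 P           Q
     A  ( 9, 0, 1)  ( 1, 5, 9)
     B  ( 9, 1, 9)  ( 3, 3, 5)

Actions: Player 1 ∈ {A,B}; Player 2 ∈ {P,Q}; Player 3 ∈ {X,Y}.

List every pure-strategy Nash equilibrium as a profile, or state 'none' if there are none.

(A,P,X): not NE [P2→Q gives 7>6]
(A,P,Y): not NE [P2→Q gives 5>0; P3→X gives 6>1]
(A,Q,X): not NE [P3→Y gives 9>6]
(A,Q,Y): not NE [P1→B gives 3>1]
(B,P,X): not NE [P1→A gives 9>5; P2→Q gives 3>1; P3→Y gives 9>3]
(B,P,Y): not NE [P2→Q gives 3>1]
(B,Q,X): not NE [P1→A gives 9>2]
(B,Q,Y): not NE [P3→X gives 6>5]

No pure NE.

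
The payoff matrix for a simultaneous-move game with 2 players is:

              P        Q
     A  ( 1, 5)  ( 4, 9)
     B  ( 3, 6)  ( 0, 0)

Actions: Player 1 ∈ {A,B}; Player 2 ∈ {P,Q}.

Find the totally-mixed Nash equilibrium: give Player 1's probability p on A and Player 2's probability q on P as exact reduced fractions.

P1 indiff ⇒ q·1+(1-q)·4 = q·3+(1-q)·0 ⇒ q(-2) = (1-q)(-4) ⇒ q = 2/3
P2 indiff ⇒ p·5+(1-p)·6 = p·9+(1-p)·0 ⇒ p(-4) = (1-p)(-6) ⇒ p = 3/5

P1 mixes 3/5 on A; P2 mixes 2/3 on P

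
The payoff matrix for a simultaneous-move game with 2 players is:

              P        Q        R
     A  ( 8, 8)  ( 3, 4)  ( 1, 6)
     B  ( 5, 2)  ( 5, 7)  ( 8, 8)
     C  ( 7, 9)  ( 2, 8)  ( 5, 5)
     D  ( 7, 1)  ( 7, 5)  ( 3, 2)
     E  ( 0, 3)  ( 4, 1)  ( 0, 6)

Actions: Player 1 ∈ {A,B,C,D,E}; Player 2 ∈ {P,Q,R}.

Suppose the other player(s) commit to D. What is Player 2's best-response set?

argmax u_2 = {Q}

u_2(P vs D) = 1
u_2(Q vs D) = 5
u_2(R vs D) = 2
max payoff 5 at {Q}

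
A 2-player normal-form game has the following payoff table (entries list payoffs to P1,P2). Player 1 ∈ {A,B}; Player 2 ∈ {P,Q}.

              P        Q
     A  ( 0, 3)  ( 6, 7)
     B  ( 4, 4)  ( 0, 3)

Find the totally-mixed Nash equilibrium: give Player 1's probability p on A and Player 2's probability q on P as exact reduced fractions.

(p,q) = (1/5, 3/5)

P1 indiff ⇒ q·0+(1-q)·6 = q·4+(1-q)·0 ⇒ q(-4) = (1-q)(-6) ⇒ q = 3/5
P2 indiff ⇒ p·3+(1-p)·4 = p·7+(1-p)·3 ⇒ p(-4) = (1-p)(-1) ⇒ p = 1/5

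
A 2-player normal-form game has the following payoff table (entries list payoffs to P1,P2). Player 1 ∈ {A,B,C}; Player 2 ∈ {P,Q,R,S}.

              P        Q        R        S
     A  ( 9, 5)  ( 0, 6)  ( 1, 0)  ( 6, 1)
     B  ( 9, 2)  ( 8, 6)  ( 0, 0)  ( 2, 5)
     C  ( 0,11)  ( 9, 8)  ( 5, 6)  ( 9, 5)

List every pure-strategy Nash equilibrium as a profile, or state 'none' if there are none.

(A,P): not NE [P2→Q gives 6>5]
(A,Q): not NE [P1→C gives 9>0]
(A,R): not NE [P1→C gives 5>1; P2→Q gives 6>0]
(A,S): not NE [P1→C gives 9>6; P2→Q gives 6>1]
(B,P): not NE [P2→Q gives 6>2]
(B,Q): not NE [P1→C gives 9>8]
(B,R): not NE [P1→C gives 5>0; P2→Q gives 6>0]
(B,S): not NE [P1→C gives 9>2; P2→Q gives 6>5]
(C,P): not NE [P1→B gives 9>0]
(C,Q): not NE [P2→P gives 11>8]
(C,R): not NE [P2→P gives 11>6]
(C,S): not NE [P2→P gives 11>5]

No pure NE.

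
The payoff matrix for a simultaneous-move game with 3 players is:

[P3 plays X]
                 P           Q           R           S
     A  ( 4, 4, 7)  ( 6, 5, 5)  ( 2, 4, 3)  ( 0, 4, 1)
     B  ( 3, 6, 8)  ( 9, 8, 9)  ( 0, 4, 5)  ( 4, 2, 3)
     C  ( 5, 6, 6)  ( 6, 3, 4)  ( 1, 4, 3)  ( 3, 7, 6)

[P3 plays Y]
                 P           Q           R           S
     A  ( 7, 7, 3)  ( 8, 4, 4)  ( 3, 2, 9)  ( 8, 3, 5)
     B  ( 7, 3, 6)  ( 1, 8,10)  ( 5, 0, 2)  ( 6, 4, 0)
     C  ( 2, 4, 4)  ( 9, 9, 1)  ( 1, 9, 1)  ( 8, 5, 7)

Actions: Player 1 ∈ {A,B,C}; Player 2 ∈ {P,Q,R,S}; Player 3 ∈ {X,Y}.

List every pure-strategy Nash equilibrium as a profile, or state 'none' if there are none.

(A,P,X): not NE [P1→C gives 5>4; P2→Q gives 5>4]
(A,P,Y): not NE [P3→X gives 7>3]
(A,Q,X): not NE [P1→B gives 9>6]
(A,Q,Y): not NE [P1→C gives 9>8; P2→P gives 7>4; P3→X gives 5>4]
(A,R,X): not NE [P2→Q gives 5>4; P3→Y gives 9>3]
(A,R,Y): not NE [P1→B gives 5>3; P2→P gives 7>2]
(A,S,X): not NE [P1→B gives 4>0; P2→Q gives 5>4; P3→Y gives 5>1]
(A,S,Y): not NE [P2→P gives 7>3]
(B,P,X): not NE [P1→C gives 5>3; P2→Q gives 8>6]
(B,P,Y): not NE [P2→Q gives 8>3; P3→X gives 8>6]
(B,Q,X): not NE [P3→Y gives 10>9]
(B,Q,Y): not NE [P1→C gives 9>1]
(B,R,X): not NE [P1→A gives 2>0; P2→Q gives 8>4]
(B,R,Y): not NE [P2→Q gives 8>0; P3→X gives 5>2]
(B,S,X): not NE [P2→Q gives 8>2]
(B,S,Y): not NE [P1→C gives 8>6; P2→Q gives 8>4; P3→X gives 3>0]
(C,P,X): not NE [P2→S gives 7>6]
(C,P,Y): not NE [P1→B gives 7>2; P2→R gives 9>4; P3→X gives 6>4]
(C,Q,X): not NE [P1→B gives 9>6; P2→S gives 7>3]
(C,Q,Y): not NE [P3→X gives 4>1]
(C,R,X): not NE [P1→A gives 2>1; P2→S gives 7>4]
(C,R,Y): not NE [P1→B gives 5>1; P3→X gives 3>1]
(C,S,X): not NE [P1→B gives 4>3; P3→Y gives 7>6]
(C,S,Y): not NE [P2→R gives 9>5]

PSNE: ∅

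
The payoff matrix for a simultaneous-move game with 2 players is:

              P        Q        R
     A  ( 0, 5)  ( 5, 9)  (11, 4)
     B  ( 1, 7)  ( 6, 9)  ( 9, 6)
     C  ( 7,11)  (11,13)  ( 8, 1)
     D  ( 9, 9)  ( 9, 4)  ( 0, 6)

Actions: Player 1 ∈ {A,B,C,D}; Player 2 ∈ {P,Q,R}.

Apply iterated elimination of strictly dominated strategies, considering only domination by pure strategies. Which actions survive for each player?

Survivors P1:{C,D} P2:{P,Q}

P2 drop R (P beats it: A:5>4 B:7>6 C:11>1 D:9>6)
P1 drop A (B beats it: P:1>0 Q:6>5)
P1 drop B (C beats it: P:7>1 Q:11>6)
P1→{C,D} P2→{P,Q}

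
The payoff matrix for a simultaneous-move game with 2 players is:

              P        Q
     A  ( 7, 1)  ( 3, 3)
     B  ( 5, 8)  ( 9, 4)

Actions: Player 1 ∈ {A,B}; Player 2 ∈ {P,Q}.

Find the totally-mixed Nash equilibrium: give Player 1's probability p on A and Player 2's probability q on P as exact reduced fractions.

(p,q) = (2/3, 3/4)

P1 indiff ⇒ q·7+(1-q)·3 = q·5+(1-q)·9 ⇒ q(2) = (1-q)(6) ⇒ q = 3/4
P2 indiff ⇒ p·1+(1-p)·8 = p·3+(1-p)·4 ⇒ p(-2) = (1-p)(-4) ⇒ p = 2/3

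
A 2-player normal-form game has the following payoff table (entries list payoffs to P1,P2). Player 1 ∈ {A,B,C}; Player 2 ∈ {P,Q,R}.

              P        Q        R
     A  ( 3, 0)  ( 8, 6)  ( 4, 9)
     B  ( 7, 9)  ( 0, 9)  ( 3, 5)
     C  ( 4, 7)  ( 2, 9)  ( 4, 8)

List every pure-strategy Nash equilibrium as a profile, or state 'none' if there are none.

Nash profiles: (A,R), (B,P)

(A,P): not NE [P1→B gives 7>3; P2→R gives 9>0]
(A,Q): not NE [P2→R gives 9>6]
(A,R): NE
(B,P): NE
(B,Q): not NE [P1→A gives 8>0]
(B,R): not NE [P1→C gives 4>3; P2→Q gives 9>5]
(C,P): not NE [P1→B gives 7>4; P2→Q gives 9>7]
(C,Q): not NE [P1→A gives 8>2]
(C,R): not NE [P2→Q gives 9>8]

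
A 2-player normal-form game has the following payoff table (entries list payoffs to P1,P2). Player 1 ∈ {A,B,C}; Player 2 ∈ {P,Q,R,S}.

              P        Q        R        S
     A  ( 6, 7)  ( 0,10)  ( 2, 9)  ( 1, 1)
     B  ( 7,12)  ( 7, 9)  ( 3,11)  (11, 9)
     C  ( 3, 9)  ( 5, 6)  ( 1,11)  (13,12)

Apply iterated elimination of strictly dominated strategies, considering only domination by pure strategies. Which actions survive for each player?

IESDS → P1:{B,C} P2:{P,R,S}

P1 drop A (B beats it: P:7>6 Q:7>0 R:3>2 S:11>1)
P2 drop Q (P beats it: B:12>9 C:9>6)
P1→{B,C} P2→{P,R,S}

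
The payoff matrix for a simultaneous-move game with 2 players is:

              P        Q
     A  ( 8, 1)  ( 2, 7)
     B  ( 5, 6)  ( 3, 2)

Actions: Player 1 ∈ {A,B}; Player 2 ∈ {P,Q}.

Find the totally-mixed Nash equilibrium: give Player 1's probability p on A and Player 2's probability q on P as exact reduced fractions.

P1 indiff ⇒ q·8+(1-q)·2 = q·5+(1-q)·3 ⇒ q(3) = (1-q)(1) ⇒ q = 1/4
P2 indiff ⇒ p·1+(1-p)·6 = p·7+(1-p)·2 ⇒ p(-6) = (1-p)(-4) ⇒ p = 2/5

(p,q) = (2/5, 1/4)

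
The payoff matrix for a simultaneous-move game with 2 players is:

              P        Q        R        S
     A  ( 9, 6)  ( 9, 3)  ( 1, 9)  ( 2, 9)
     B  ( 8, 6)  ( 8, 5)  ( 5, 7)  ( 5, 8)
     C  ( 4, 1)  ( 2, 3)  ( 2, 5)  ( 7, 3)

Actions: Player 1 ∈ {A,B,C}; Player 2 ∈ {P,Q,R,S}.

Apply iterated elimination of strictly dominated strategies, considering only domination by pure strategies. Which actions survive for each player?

P2 drop P (R beats it: A:9>6 B:7>6 C:5>1)
P2 drop Q (R beats it: A:9>3 B:7>5 C:5>3)
P1 drop A (B beats it: R:5>1 S:5>2)
P1→{B,C} P2→{R,S}

IESDS → P1:{B,C} P2:{R,S}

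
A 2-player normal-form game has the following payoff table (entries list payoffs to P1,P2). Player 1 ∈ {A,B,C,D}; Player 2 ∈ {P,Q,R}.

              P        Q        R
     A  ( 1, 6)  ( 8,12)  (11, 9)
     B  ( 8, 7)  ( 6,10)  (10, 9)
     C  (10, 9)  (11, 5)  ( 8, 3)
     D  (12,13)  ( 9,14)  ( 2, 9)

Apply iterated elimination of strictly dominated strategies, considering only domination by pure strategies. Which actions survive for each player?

P2 drop R (Q beats it: A:12>9 B:10>9 C:5>3 D:14>9)
P1 drop A (C beats it: P:10>1 Q:11>8)
P1 drop B (C beats it: P:10>8 Q:11>6)
P1→{C,D} P2→{P,Q}

Remaining: P1:{C,D} P2:{P,Q}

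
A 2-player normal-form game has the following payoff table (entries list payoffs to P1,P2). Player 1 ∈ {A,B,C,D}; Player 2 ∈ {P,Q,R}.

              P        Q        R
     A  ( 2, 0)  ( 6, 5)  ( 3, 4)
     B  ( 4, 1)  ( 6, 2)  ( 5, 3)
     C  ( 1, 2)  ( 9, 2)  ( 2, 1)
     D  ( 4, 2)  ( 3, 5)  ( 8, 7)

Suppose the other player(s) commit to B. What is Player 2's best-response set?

P2 best: {R}

u_2(P vs B) = 1
u_2(Q vs B) = 2
u_2(R vs B) = 3
max payoff 3 at {R}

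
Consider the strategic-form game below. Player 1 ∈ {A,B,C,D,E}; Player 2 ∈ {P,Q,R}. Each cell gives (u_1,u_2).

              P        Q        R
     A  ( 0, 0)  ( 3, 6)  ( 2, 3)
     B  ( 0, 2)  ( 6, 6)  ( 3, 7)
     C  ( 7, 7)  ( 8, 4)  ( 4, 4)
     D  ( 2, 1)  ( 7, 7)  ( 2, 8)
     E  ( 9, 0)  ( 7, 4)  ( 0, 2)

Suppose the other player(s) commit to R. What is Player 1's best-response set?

BR_1 = {C}

u_1(A vs R) = 2
u_1(B vs R) = 3
u_1(C vs R) = 4
u_1(D vs R) = 2
u_1(E vs R) = 0
max payoff 4 at {C}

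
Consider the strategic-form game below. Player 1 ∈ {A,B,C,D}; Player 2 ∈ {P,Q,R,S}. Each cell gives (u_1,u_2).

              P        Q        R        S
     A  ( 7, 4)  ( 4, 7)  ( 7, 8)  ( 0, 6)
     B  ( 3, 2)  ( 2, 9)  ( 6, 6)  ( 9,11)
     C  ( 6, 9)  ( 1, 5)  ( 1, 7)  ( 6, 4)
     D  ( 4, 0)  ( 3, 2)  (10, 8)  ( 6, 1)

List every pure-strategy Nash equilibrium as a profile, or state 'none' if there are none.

(A,P): not NE [P2→R gives 8>4]
(A,Q): not NE [P2→R gives 8>7]
(A,R): not NE [P1→D gives 10>7]
(A,S): not NE [P1→B gives 9>0; P2→R gives 8>6]
(B,P): not NE [P1→A gives 7>3; P2→S gives 11>2]
(B,Q): not NE [P1→A gives 4>2; P2→S gives 11>9]
(B,R): not NE [P1→D gives 10>6; P2→S gives 11>6]
(B,S): NE
(C,P): not NE [P1→A gives 7>6]
(C,Q): not NE [P1→A gives 4>1; P2→P gives 9>5]
(C,R): not NE [P1→D gives 10>1; P2→P gives 9>7]
(C,S): not NE [P1→B gives 9>6; P2→P gives 9>4]
(D,P): not NE [P1→A gives 7>4; P2→R gives 8>0]
(D,Q): not NE [P1→A gives 4>3; P2→R gives 8>2]
(D,R): NE
(D,S): not NE [P1→B gives 9>6; P2→R gives 8>1]

Nash profiles: (B,S), (D,R)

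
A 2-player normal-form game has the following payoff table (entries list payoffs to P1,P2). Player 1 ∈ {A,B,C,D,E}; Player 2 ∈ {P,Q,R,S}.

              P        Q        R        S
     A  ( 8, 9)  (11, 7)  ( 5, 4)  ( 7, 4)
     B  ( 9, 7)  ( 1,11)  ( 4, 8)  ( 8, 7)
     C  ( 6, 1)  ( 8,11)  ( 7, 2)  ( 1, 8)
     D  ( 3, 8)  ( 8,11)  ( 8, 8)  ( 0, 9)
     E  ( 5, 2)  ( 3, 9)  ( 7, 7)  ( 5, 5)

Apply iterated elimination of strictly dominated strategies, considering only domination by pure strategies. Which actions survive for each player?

Survivors P1:{A,B} P2:{P,Q}

P2 drop R (Q beats it: A:7>4 B:11>8 C:11>2 D:11>8 E:9>7)
P1 drop C (A beats it: P:8>6 Q:11>8 S:7>1)
P1 drop D (A beats it: P:8>3 Q:11>8 S:7>0)
P1 drop E (A beats it: P:8>5 Q:11>3 S:7>5)
P2 drop S (Q beats it: A:7>4 B:11>7)
P1→{A,B} P2→{P,Q}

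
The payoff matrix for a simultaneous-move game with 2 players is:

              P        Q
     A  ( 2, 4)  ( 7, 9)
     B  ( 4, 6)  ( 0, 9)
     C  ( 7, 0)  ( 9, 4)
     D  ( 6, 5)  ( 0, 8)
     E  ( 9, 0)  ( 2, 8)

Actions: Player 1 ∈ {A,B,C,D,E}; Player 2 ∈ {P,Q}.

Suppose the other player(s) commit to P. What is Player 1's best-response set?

u_1(A vs P) = 2
u_1(B vs P) = 4
u_1(C vs P) = 7
u_1(D vs P) = 6
u_1(E vs P) = 9
max payoff 9 at {E}

argmax u_1 = {E}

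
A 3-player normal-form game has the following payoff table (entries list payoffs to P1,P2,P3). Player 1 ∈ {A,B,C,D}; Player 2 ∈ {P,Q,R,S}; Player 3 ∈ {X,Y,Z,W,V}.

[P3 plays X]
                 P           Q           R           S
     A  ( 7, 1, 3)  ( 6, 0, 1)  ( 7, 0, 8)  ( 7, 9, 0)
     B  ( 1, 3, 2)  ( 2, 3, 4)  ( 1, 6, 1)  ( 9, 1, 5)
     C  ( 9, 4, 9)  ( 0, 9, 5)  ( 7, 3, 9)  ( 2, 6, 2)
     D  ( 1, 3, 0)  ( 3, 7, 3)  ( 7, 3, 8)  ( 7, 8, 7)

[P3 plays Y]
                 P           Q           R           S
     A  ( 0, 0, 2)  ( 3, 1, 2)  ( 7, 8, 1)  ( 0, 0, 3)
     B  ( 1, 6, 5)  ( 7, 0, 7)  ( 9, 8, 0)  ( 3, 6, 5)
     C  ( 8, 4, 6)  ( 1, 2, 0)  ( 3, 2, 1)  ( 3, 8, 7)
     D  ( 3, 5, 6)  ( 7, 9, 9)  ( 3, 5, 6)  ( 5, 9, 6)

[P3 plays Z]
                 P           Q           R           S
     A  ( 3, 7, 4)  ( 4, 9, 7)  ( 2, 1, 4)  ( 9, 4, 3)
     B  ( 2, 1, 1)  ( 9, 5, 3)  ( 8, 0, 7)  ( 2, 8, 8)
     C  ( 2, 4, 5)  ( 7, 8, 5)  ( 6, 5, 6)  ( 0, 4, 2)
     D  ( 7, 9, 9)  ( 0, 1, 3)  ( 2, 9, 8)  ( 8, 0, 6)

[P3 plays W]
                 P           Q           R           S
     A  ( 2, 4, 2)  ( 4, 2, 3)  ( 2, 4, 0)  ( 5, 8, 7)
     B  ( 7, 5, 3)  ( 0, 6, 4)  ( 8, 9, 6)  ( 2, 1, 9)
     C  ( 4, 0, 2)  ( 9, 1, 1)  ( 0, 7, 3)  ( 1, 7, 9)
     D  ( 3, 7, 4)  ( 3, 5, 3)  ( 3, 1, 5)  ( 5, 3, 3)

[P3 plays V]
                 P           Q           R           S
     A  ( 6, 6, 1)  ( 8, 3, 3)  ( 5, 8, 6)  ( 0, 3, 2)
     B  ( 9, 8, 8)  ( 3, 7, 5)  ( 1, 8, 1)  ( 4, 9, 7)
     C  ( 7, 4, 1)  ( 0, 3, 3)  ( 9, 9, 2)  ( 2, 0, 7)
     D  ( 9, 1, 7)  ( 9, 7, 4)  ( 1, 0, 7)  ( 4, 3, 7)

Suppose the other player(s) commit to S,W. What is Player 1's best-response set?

BR_1 = {A,D}

u_1(A vs S,W) = 5
u_1(B vs S,W) = 2
u_1(C vs S,W) = 1
u_1(D vs S,W) = 5
max payoff 5 at {A,D}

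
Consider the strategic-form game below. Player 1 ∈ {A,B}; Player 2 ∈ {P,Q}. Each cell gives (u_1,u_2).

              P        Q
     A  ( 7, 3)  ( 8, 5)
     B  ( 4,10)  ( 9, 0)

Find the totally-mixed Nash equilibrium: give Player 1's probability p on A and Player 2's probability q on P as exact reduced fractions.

(p,q) = (5/6, 1/4)

P1 indiff ⇒ q·7+(1-q)·8 = q·4+(1-q)·9 ⇒ q(3) = (1-q)(1) ⇒ q = 1/4
P2 indiff ⇒ p·3+(1-p)·10 = p·5+(1-p)·0 ⇒ p(-2) = (1-p)(-10) ⇒ p = 5/6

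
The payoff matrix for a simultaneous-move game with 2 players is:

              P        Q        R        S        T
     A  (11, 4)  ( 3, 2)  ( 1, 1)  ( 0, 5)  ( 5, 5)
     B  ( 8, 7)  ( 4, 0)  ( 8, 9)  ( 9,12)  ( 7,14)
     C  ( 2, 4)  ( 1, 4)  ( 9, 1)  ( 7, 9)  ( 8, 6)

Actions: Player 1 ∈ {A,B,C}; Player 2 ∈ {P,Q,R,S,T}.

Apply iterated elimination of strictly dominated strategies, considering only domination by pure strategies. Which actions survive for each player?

P2 drop P (S beats it: A:5>4 B:12>7 C:9>4)
P1 drop A (B beats it: Q:4>3 R:8>1 S:9>0 T:7>5)
P2 drop Q (S beats it: B:12>0 C:9>4)
P2 drop R (S beats it: B:12>9 C:9>1)
P1→{B,C} P2→{S,T}

Survivors P1:{B,C} P2:{S,T}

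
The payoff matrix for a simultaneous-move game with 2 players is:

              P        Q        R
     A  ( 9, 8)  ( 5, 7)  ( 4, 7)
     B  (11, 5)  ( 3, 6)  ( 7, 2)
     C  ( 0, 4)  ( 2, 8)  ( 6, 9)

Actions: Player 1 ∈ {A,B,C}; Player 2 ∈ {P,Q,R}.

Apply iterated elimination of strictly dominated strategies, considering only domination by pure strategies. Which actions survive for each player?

Survivors P1:{A,B} P2:{P,Q}

P1 drop C (B beats it: P:11>0 Q:3>2 R:7>6)
P2 drop R (P beats it: A:8>7 B:5>2)
P1→{A,B} P2→{P,Q}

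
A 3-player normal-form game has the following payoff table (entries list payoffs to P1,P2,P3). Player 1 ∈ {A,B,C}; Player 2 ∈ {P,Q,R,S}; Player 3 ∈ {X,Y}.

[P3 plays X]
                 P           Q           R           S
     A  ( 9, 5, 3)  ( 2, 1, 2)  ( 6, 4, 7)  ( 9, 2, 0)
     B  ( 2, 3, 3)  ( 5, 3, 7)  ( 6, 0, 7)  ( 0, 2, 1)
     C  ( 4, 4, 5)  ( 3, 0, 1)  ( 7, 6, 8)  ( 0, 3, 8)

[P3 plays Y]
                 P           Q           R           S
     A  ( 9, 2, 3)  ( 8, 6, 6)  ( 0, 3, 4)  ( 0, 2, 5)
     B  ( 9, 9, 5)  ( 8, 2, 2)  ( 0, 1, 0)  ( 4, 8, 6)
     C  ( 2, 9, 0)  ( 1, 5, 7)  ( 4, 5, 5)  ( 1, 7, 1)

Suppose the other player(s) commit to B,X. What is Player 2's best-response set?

u_2(P vs B,X) = 3
u_2(Q vs B,X) = 3
u_2(R vs B,X) = 0
u_2(S vs B,X) = 2
max payoff 3 at {P,Q}

argmax u_2 = {P,Q}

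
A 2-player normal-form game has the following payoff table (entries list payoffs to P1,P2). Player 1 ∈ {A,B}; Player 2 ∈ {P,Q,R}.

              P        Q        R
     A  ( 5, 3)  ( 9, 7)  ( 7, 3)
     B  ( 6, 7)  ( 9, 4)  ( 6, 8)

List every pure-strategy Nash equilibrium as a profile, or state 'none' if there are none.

(A,P): not NE [P1→B gives 6>5; P2→Q gives 7>3]
(A,Q): NE
(A,R): not NE [P2→Q gives 7>3]
(B,P): not NE [P2→R gives 8>7]
(B,Q): not NE [P2→R gives 8>4]
(B,R): not NE [P1→A gives 7>6]

PSNE = {(A,Q)}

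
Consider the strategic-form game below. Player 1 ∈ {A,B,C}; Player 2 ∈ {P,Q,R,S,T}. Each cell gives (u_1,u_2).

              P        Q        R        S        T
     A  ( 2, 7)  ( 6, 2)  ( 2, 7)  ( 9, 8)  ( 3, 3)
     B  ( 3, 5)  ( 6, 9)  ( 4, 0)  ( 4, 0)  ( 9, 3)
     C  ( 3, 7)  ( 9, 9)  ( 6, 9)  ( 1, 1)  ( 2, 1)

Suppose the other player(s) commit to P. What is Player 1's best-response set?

u_1(A vs P) = 2
u_1(B vs P) = 3
u_1(C vs P) = 3
max payoff 3 at {B,C}

BR_1 = {B,C}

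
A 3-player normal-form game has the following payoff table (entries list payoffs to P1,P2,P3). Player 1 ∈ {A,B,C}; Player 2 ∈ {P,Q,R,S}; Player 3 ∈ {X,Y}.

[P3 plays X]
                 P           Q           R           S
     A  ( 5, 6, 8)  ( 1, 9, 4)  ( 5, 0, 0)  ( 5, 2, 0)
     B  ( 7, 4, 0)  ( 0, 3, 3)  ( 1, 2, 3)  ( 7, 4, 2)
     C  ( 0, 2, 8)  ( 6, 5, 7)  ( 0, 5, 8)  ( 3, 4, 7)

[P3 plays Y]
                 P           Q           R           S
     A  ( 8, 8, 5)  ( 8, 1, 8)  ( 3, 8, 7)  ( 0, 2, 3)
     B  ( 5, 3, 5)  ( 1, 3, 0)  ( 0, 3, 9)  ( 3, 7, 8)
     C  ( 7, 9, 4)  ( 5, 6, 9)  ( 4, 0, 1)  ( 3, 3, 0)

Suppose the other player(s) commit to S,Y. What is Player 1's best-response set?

BR_1 = {B,C}

u_1(A vs S,Y) = 0
u_1(B vs S,Y) = 3
u_1(C vs S,Y) = 3
max payoff 3 at {B,C}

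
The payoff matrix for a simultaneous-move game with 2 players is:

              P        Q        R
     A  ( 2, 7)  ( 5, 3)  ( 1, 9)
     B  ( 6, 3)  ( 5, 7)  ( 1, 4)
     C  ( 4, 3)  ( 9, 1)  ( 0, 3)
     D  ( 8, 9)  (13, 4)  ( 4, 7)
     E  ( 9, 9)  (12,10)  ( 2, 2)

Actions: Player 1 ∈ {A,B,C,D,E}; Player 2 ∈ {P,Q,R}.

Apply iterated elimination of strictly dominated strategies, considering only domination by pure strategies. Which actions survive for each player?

P1 drop A (D beats it: P:8>2 Q:13>5 R:4>1)
P1 drop B (D beats it: P:8>6 Q:13>5 R:4>1)
P1 drop C (D beats it: P:8>4 Q:13>9 R:4>0)
P2 drop R (P beats it: D:9>7 E:9>2)
P1→{D,E} P2→{P,Q}

Remaining: P1:{D,E} P2:{P,Q}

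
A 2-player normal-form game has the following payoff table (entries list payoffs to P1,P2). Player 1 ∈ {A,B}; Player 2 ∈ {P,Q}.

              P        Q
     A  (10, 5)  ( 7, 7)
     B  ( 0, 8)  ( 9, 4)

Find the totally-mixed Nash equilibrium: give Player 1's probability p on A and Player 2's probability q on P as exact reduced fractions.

P1 mixes 2/3 on A; P2 mixes 1/6 on P

P1 indiff ⇒ q·10+(1-q)·7 = q·0+(1-q)·9 ⇒ q(10) = (1-q)(2) ⇒ q = 1/6
P2 indiff ⇒ p·5+(1-p)·8 = p·7+(1-p)·4 ⇒ p(-2) = (1-p)(-4) ⇒ p = 2/3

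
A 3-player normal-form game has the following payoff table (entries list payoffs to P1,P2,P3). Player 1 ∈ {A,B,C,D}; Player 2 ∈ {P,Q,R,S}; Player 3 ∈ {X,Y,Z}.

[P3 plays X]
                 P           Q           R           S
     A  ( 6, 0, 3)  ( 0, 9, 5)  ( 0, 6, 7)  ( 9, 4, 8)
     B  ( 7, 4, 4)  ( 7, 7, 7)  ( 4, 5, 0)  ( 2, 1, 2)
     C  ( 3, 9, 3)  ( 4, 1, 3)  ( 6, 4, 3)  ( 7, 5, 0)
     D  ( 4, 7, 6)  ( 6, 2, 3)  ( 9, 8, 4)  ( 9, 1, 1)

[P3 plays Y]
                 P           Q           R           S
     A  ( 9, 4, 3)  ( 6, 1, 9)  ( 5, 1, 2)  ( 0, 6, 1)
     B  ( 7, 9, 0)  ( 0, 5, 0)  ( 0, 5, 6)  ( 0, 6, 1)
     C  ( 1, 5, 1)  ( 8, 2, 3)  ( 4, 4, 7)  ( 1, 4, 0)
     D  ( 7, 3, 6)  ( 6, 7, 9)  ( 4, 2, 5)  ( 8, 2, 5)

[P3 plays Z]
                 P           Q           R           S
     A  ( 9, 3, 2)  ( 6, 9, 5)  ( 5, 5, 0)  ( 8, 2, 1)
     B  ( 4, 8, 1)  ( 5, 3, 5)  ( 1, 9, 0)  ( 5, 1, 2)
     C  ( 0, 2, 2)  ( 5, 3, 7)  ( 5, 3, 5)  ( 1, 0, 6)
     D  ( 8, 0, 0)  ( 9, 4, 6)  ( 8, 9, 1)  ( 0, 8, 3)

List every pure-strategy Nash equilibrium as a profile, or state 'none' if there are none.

(A,P,X): not NE [P1→B gives 7>6; P2→Q gives 9>0]
(A,P,Y): not NE [P2→S gives 6>4]
(A,P,Z): not NE [P2→Q gives 9>3; P3→Y gives 3>2]
(A,Q,X): not NE [P1→B gives 7>0; P3→Y gives 9>5]
(A,Q,Y): not NE [P1→C gives 8>6; P2→S gives 6>1]
(A,Q,Z): not NE [P1→D gives 9>6; P3→Y gives 9>5]
(A,R,X): not NE [P1→D gives 9>0; P2→Q gives 9>6]
(A,R,Y): not NE [P2→S gives 6>1; P3→X gives 7>2]
(A,R,Z): not NE [P1→D gives 8>5; P2→Q gives 9>5; P3→X gives 7>0]
(A,S,X): not NE [P2→Q gives 9>4]
(A,S,Y): not NE [P1→D gives 8>0; P3→X gives 8>1]
(A,S,Z): not NE [P2→Q gives 9>2; P3→X gives 8>1]
(B,P,X): not NE [P2→Q gives 7>4]
(B,P,Y): not NE [P1→A gives 9>7; P3→X gives 4>0]
(B,P,Z): not NE [P1→A gives 9>4; P2→R gives 9>8; P3→X gives 4>1]
(B,Q,X): NE
(B,Q,Y): not NE [P1→C gives 8>0; P2→P gives 9>5; P3→X gives 7>0]
(B,Q,Z): not NE [P1→D gives 9>5; P2→R gives 9>3; P3→X gives 7>5]
(B,R,X): not NE [P1→D gives 9>4; P2→Q gives 7>5; P3→Y gives 6>0]
(B,R,Y): not NE [P1→A gives 5>0; P2→P gives 9>5]
(B,R,Z): not NE [P1→D gives 8>1; P3→Y gives 6>0]
(B,S,X): not NE [P1→D gives 9>2; P2→Q gives 7>1]
(B,S,Y): not NE [P1→D gives 8>0; P2→P gives 9>6; P3→Z gives 2>1]
(B,S,Z): not NE [P1→A gives 8>5; P2→R gives 9>1]
(C,P,X): not NE [P1→B gives 7>3]
(C,P,Y): not NE [P1→A gives 9>1; P3→X gives 3>1]
(C,P,Z): not NE [P1→A gives 9>0; P2→R gives 3>2; P3→X gives 3>2]
(C,Q,X): not NE [P1→B gives 7>4; P2→P gives 9>1; P3→Z gives 7>3]
(C,Q,Y): not NE [P2→P gives 5>2; P3→Z gives 7>3]
(C,Q,Z): not NE [P1→D gives 9>5]
(C,R,X): not NE [P1→D gives 9>6; P2→P gives 9>4; P3→Y gives 7>3]
(C,R,Y): not NE [P1→A gives 5>4; P2→P gives 5>4]
(C,R,Z): not NE [P1→D gives 8>5; P3→Y gives 7>5]
(C,S,X): not NE [P1→D gives 9>7; P2→P gives 9>5; P3→Z gives 6>0]
(C,S,Y): not NE [P1→D gives 8>1; P2→P gives 5>4; P3→Z gives 6>0]
(C,S,Z): not NE [P1→A gives 8>1; P2→R gives 3>0]
(D,P,X): not NE [P1→B gives 7>4; P2→R gives 8>7]
(D,P,Y): not NE [P1→A gives 9>7; P2→Q gives 7>3]
(D,P,Z): not NE [P1→A gives 9>8; P2→R gives 9>0; P3→Y gives 6>0]
(D,Q,X): not NE [P1→B gives 7>6; P2→R gives 8>2; P3→Y gives 9>3]
(D,Q,Y): not NE [P1→C gives 8>6]
(D,Q,Z): not NE [P2→R gives 9>4; P3→Y gives 9>6]
(D,R,X): not NE [P3→Y gives 5>4]
(D,R,Y): not NE [P1→A gives 5>4; P2→Q gives 7>2]
(D,R,Z): not NE [P3→Y gives 5>1]
(D,S,X): not NE [P2→R gives 8>1; P3→Y gives 5>1]
(D,S,Y): not NE [P2→Q gives 7>2]
(D,S,Z): not NE [P1→A gives 8>0; P2→R gives 9>8; P3→Y gives 5>3]

PSNE = {(B,Q,X)}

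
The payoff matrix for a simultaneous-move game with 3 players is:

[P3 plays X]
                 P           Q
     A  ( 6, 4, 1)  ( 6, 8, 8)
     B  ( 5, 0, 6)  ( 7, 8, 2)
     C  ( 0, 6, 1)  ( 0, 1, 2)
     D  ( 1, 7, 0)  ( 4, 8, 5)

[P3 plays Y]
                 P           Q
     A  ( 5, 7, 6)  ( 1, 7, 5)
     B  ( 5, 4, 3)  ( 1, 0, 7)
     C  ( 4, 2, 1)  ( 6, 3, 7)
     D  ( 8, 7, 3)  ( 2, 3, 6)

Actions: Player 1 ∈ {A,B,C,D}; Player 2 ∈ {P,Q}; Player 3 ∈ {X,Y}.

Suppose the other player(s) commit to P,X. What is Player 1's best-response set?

u_1(A vs P,X) = 6
u_1(B vs P,X) = 5
u_1(C vs P,X) = 0
u_1(D vs P,X) = 1
max payoff 6 at {A}

P1 best: {A}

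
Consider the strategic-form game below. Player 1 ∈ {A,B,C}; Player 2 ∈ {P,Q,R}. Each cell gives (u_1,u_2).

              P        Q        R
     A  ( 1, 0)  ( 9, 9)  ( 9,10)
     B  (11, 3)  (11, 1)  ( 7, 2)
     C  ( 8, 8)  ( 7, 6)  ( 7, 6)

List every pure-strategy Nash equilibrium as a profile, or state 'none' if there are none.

(A,P): not NE [P1→B gives 11>1; P2→R gives 10>0]
(A,Q): not NE [P1→B gives 11>9; P2→R gives 10>9]
(A,R): NE
(B,P): NE
(B,Q): not NE [P2→P gives 3>1]
(B,R): not NE [P1→A gives 9>7; P2→P gives 3>2]
(C,P): not NE [P1→B gives 11>8]
(C,Q): not NE [P1→B gives 11>7; P2→P gives 8>6]
(C,R): not NE [P1→A gives 9>7; P2→P gives 8>6]

Nash profiles: (A,R), (B,P)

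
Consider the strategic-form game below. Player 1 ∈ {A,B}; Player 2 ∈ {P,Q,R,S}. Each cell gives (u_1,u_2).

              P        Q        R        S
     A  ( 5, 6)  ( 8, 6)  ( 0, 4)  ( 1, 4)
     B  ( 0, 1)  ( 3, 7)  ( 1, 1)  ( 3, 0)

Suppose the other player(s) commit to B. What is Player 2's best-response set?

argmax u_2 = {Q}

u_2(P vs B) = 1
u_2(Q vs B) = 7
u_2(R vs B) = 1
u_2(S vs B) = 0
max payoff 7 at {Q}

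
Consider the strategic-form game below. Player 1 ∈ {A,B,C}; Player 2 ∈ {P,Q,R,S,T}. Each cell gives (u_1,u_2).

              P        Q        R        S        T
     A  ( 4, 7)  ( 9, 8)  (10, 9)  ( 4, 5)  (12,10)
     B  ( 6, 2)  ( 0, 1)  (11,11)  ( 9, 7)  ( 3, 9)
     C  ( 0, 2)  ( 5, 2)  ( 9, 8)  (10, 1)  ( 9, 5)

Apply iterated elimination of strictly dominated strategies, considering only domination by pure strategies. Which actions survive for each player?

P2 drop P (R beats it: A:9>7 B:11>2 C:8>2)
P2 drop Q (R beats it: A:9>8 B:11>1 C:8>2)
P2 drop S (R beats it: A:9>5 B:11>7 C:8>1)
P1 drop C (A beats it: R:10>9 T:12>9)
P1→{A,B} P2→{R,T}

Remaining: P1:{A,B} P2:{R,T}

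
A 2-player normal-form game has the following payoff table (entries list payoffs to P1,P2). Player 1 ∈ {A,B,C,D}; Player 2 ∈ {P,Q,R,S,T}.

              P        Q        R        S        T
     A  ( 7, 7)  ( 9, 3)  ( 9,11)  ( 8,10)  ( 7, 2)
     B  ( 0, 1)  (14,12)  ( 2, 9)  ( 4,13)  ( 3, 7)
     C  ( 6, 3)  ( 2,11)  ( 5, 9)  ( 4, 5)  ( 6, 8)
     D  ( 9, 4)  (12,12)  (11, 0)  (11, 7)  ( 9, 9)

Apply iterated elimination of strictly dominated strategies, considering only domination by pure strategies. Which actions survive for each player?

P1 drop A (D beats it: P:9>7 Q:12>9 R:11>9 S:11>8 T:9>7)
P1 drop C (D beats it: P:9>6 Q:12>2 R:11>5 S:11>4 T:9>6)
P2 drop P (Q beats it: B:12>1 D:12>4)
P2 drop R (Q beats it: B:12>9 D:12>0)
P2 drop T (Q beats it: B:12>7 D:12>9)
P1→{B,D} P2→{Q,S}

Survivors P1:{B,D} P2:{Q,S}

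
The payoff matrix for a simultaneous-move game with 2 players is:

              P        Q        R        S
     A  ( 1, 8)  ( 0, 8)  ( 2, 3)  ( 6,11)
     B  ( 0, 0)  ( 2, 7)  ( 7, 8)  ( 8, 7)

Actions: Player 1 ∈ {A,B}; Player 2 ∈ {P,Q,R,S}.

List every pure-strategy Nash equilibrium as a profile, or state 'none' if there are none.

NE set: (B,R)

(A,P): not NE [P2→S gives 11>8]
(A,Q): not NE [P1→B gives 2>0; P2→S gives 11>8]
(A,R): not NE [P1→B gives 7>2; P2→S gives 11>3]
(A,S): not NE [P1→B gives 8>6]
(B,P): not NE [P1→A gives 1>0; P2→R gives 8>0]
(B,Q): not NE [P2→R gives 8>7]
(B,R): NE
(B,S): not NE [P2→R gives 8>7]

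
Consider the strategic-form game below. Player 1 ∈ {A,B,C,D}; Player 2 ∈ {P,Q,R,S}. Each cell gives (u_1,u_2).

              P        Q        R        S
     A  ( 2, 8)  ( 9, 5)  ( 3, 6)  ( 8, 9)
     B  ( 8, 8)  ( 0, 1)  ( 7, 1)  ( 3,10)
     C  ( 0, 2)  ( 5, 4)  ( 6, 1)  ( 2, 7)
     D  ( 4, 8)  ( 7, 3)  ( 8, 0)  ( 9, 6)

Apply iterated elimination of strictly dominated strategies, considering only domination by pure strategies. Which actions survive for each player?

P1 drop C (D beats it: P:4>0 Q:7>5 R:8>6 S:9>2)
P2 drop Q (P beats it: A:8>5 B:8>1 D:8>3)
P1 drop A (D beats it: P:4>2 R:8>3 S:9>8)
P2 drop R (P beats it: B:8>1 D:8>0)
P1→{B,D} P2→{P,S}

IESDS → P1:{B,D} P2:{P,S}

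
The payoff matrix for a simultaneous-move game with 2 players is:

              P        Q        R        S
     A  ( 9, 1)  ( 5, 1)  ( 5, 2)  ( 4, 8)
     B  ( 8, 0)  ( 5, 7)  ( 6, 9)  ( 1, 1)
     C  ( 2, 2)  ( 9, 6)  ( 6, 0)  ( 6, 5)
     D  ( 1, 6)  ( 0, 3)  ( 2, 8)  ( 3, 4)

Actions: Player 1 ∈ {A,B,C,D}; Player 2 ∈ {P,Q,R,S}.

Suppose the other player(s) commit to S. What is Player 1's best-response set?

u_1(A vs S) = 4
u_1(B vs S) = 1
u_1(C vs S) = 6
u_1(D vs S) = 3
max payoff 6 at {C}

P1 best: {C}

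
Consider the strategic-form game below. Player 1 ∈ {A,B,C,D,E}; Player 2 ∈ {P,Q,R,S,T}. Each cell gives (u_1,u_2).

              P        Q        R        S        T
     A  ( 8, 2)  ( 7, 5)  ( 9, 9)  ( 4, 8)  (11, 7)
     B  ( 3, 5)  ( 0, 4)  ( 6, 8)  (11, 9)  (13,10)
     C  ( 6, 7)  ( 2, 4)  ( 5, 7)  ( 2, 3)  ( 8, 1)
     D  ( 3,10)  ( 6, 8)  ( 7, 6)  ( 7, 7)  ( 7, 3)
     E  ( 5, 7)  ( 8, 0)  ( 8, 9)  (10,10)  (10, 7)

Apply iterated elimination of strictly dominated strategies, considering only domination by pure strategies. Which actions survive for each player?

Survivors P1:{A,B,E} P2:{R,S,T}

P1 drop C (A beats it: P:8>6 Q:7>2 R:9>5 S:4>2 T:11>8)
P1 drop D (E beats it: P:5>3 Q:8>6 R:8>7 S:10>7 T:10>7)
P2 drop P (R beats it: A:9>2 B:8>5 E:9>7)
P2 drop Q (R beats it: A:9>5 B:8>4 E:9>0)
P1→{A,B,E} P2→{R,S,T}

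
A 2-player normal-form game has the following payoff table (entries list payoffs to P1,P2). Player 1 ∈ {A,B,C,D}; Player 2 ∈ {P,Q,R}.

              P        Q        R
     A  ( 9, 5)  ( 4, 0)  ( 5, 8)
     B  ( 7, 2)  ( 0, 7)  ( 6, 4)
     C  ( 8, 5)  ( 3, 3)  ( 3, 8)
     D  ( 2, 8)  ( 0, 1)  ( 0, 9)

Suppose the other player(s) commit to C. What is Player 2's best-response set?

BR_2 = {R}

u_2(P vs C) = 5
u_2(Q vs C) = 3
u_2(R vs C) = 8
max payoff 8 at {R}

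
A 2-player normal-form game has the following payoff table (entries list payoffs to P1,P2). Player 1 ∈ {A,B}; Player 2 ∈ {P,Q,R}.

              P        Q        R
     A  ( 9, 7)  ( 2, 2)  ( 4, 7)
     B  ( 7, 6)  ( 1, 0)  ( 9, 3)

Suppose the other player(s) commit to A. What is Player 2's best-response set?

u_2(P vs A) = 7
u_2(Q vs A) = 2
u_2(R vs A) = 7
max payoff 7 at {P,R}

argmax u_2 = {P,R}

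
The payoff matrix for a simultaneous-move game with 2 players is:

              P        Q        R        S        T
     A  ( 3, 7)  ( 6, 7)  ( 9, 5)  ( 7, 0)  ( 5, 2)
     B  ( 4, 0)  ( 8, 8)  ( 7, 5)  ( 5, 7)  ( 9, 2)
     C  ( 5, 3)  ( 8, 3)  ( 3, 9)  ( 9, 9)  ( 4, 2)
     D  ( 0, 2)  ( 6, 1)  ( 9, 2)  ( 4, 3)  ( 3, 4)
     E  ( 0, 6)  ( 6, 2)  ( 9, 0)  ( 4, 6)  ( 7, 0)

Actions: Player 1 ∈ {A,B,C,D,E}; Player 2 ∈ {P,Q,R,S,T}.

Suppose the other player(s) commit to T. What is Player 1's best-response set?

BR_1 = {B}

u_1(A vs T) = 5
u_1(B vs T) = 9
u_1(C vs T) = 4
u_1(D vs T) = 3
u_1(E vs T) = 7
max payoff 9 at {B}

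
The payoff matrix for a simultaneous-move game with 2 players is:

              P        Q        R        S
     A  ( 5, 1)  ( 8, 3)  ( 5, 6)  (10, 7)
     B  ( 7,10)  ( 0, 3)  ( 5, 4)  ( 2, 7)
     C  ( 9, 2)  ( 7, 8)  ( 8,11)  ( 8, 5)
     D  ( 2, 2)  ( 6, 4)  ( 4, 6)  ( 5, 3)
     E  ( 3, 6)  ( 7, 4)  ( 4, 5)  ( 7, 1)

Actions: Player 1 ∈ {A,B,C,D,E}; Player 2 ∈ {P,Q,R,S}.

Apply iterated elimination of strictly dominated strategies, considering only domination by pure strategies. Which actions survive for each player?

Remaining: P1:{A,C} P2:{R,S}

P1 drop B (C beats it: P:9>7 Q:7>0 R:8>5 S:8>2)
P1 drop D (A beats it: P:5>2 Q:8>6 R:5>4 S:10>5)
P1 drop E (A beats it: P:5>3 Q:8>7 R:5>4 S:10>7)
P2 drop P (Q beats it: A:3>1 C:8>2)
P2 drop Q (R beats it: A:6>3 C:11>8)
P1→{A,C} P2→{R,S}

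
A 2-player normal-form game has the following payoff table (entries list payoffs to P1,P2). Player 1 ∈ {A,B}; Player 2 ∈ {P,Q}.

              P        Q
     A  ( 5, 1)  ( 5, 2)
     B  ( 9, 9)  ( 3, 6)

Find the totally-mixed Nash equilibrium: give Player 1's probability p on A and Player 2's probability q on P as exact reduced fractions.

(p,q) = (3/4, 1/3)

P1 indiff ⇒ q·5+(1-q)·5 = q·9+(1-q)·3 ⇒ q(-4) = (1-q)(-2) ⇒ q = 1/3
P2 indiff ⇒ p·1+(1-p)·9 = p·2+(1-p)·6 ⇒ p(-1) = (1-p)(-3) ⇒ p = 3/4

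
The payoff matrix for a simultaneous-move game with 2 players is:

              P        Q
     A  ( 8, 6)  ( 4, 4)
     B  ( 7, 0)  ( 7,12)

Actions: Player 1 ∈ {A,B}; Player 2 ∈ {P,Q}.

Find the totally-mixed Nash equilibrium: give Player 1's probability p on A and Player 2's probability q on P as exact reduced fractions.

P1 indiff ⇒ q·8+(1-q)·4 = q·7+(1-q)·7 ⇒ q(1) = (1-q)(3) ⇒ q = 3/4
P2 indiff ⇒ p·6+(1-p)·0 = p·4+(1-p)·12 ⇒ p(2) = (1-p)(12) ⇒ p = 6/7

(p,q) = (6/7, 3/4)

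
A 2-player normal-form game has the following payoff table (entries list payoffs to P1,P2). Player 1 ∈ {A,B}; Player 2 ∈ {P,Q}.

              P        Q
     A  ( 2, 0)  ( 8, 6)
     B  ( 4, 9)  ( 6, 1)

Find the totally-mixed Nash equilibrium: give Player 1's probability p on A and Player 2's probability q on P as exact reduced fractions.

P1 indiff ⇒ q·2+(1-q)·8 = q·4+(1-q)·6 ⇒ q(-2) = (1-q)(-2) ⇒ q = 1/2
P2 indiff ⇒ p·0+(1-p)·9 = p·6+(1-p)·1 ⇒ p(-6) = (1-p)(-8) ⇒ p = 4/7

(p,q) = (4/7, 1/2)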